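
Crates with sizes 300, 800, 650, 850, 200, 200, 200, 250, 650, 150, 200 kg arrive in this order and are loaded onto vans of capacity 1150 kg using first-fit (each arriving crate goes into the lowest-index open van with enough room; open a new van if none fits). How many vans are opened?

  300 → van 1 (new)  [load 300/1150]
  800 → van 1  [load 1100/1150]
  650 → van 2 (new)  [load 650/1150]
  850 → van 3 (new)  [load 850/1150]
  200 → van 2  [load 850/1150]
  200 → van 2  [load 1050/1150]
  200 → van 3  [load 1050/1150]
  250 → van 4 (new)  [load 250/1150]
  650 → van 4  [load 900/1150]
  150 → van 4  [load 1050/1150]
  200 → van 5 (new)  [load 200/1150]
5 vans opened.

5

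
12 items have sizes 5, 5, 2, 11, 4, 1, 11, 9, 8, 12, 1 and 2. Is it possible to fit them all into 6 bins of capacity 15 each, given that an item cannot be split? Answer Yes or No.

Yes

A valid assignment using 5 bins:
  bin 1: 12 + 2 + 1 = 15
  bin 2: 11 + 4 = 15
  bin 3: 11 + 2 + 1 = 14
  bin 4: 9 + 5 = 14
  bin 5: 8 + 5 = 13
That uses only 5 ≤ 6, so 6 bins are enough.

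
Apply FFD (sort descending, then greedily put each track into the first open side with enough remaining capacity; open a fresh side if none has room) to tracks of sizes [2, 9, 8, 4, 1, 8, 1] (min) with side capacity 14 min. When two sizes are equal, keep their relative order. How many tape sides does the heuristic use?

Sorted descending: 9, 8, 8, 4, 2, 1, 1.
  9 → side 1 (new)  [load 9/14]
  8 → side 2 (new)  [load 8/14]
  8 → side 3 (new)  [load 8/14]
  4 → side 1  [load 13/14]
  2 → side 2  [load 10/14]
  1 → side 1  [load 14/14]
  1 → side 2  [load 11/14]
3 tape sides opened.

3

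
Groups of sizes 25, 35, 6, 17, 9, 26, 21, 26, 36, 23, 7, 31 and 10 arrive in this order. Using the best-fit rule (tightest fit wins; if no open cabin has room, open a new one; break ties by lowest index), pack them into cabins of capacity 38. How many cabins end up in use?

  25 → cabin 1 (new)  [load 25/38]
  35 → cabin 2 (new)  [load 35/38]
  6 → cabin 1  [load 31/38]
  17 → cabin 3 (new)  [load 17/38]
  9 → cabin 3  [load 26/38]
  26 → cabin 4 (new)  [load 26/38]
  21 → cabin 5 (new)  [load 21/38]
  26 → cabin 6 (new)  [load 26/38]
  36 → cabin 7 (new)  [load 36/38]
  23 → cabin 8 (new)  [load 23/38]
  7 → cabin 1  [load 38/38]
  31 → cabin 9 (new)  [load 31/38]
  10 → cabin 3  [load 36/38]
9 cabins opened.

9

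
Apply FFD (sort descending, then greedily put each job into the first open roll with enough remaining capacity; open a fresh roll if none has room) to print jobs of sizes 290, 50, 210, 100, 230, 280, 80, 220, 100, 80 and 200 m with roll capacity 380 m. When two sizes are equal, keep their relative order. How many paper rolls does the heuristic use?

Sorted descending: 290, 280, 230, 220, 210, 200, 100, 100, 80, 80, 50.
  290 → roll 1 (new)  [load 290/380]
  280 → roll 2 (new)  [load 280/380]
  230 → roll 3 (new)  [load 230/380]
  220 → roll 4 (new)  [load 220/380]
  210 → roll 5 (new)  [load 210/380]
  200 → roll 6 (new)  [load 200/380]
  100 → roll 2  [load 380/380]
  100 → roll 3  [load 330/380]
  80 → roll 1  [load 370/380]
  80 → roll 4  [load 300/380]
  50 → roll 3  [load 380/380]
6 paper rolls opened.

6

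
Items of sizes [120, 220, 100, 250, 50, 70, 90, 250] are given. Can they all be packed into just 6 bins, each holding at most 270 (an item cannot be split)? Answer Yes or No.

A valid assignment using 5 bins:
  bin 1: 250 = 250
  bin 2: 250 = 250
  bin 3: 220 + 50 = 270
  bin 4: 120 + 100 = 220
  bin 5: 90 + 70 = 160
That uses only 5 ≤ 6, so 6 bins are enough.

Yes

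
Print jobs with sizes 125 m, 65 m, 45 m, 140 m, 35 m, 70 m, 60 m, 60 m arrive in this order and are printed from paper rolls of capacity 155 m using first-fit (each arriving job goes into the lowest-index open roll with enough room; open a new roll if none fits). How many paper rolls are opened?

5

  125 → roll 1 (new)  [load 125/155]
  65 → roll 2 (new)  [load 65/155]
  45 → roll 2  [load 110/155]
  140 → roll 3 (new)  [load 140/155]
  35 → roll 2  [load 145/155]
  70 → roll 4 (new)  [load 70/155]
  60 → roll 4  [load 130/155]
  60 → roll 5 (new)  [load 60/155]
5 paper rolls opened.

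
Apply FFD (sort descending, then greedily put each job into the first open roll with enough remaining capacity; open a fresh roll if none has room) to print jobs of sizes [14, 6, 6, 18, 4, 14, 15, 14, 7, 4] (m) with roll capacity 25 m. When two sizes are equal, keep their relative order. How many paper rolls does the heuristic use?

5

Sorted descending: 18, 15, 14, 14, 14, 7, 6, 6, 4, 4.
  18 → roll 1 (new)  [load 18/25]
  15 → roll 2 (new)  [load 15/25]
  14 → roll 3 (new)  [load 14/25]
  14 → roll 4 (new)  [load 14/25]
  14 → roll 5 (new)  [load 14/25]
  7 → roll 1  [load 25/25]
  6 → roll 2  [load 21/25]
  6 → roll 3  [load 20/25]
  4 → roll 2  [load 25/25]
  4 → roll 3  [load 24/25]
5 paper rolls opened.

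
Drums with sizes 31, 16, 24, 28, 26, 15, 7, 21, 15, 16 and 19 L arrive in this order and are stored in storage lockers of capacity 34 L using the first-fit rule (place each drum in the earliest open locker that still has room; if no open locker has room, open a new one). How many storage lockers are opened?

8

  31 → locker 1 (new)  [load 31/34]
  16 → locker 2 (new)  [load 16/34]
  24 → locker 3 (new)  [load 24/34]
  28 → locker 4 (new)  [load 28/34]
  26 → locker 5 (new)  [load 26/34]
  15 → locker 2  [load 31/34]
  7 → locker 3  [load 31/34]
  21 → locker 6 (new)  [load 21/34]
  15 → locker 7 (new)  [load 15/34]
  16 → locker 7  [load 31/34]
  19 → locker 8 (new)  [load 19/34]
8 storage lockers opened.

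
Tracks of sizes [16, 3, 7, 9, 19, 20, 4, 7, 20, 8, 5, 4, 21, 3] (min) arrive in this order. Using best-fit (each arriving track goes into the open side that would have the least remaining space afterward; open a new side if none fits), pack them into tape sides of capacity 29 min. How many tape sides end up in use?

6

  16 → side 1 (new)  [load 16/29]
  3 → side 1  [load 19/29]
  7 → side 1  [load 26/29]
  9 → side 2 (new)  [load 9/29]
  19 → side 2  [load 28/29]
  20 → side 3 (new)  [load 20/29]
  4 → side 3  [load 24/29]
  7 → side 4 (new)  [load 7/29]
  20 → side 4  [load 27/29]
  8 → side 5 (new)  [load 8/29]
  5 → side 3  [load 29/29]
  4 → side 5  [load 12/29]
  21 → side 6 (new)  [load 21/29]
  3 → side 1  [load 29/29]
6 tape sides opened.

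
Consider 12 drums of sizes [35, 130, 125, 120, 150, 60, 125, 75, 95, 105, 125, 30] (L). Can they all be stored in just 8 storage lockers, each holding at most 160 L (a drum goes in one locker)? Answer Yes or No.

Total = 1175 L; ⌈1175/160⌉ = 8.
The bound of 8 does not rule out 8, but exhaustive search shows no assignment into 8 storage lockers of capacity 160 L exists — the minimum is 9.

No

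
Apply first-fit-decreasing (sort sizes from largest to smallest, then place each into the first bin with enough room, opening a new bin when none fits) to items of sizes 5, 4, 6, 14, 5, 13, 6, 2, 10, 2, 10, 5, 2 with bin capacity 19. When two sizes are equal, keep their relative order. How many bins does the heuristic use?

5

Sorted descending: 14, 13, 10, 10, 6, 6, 5, 5, 5, 4, 2, 2, 2.
  14 → bin 1 (new)  [load 14/19]
  13 → bin 2 (new)  [load 13/19]
  10 → bin 3 (new)  [load 10/19]
  10 → bin 4 (new)  [load 10/19]
  6 → bin 2  [load 19/19]
  6 → bin 3  [load 16/19]
  5 → bin 1  [load 19/19]
  5 → bin 4  [load 15/19]
  5 → bin 5 (new)  [load 5/19]
  4 → bin 4  [load 19/19]
  2 → bin 3  [load 18/19]
  2 → bin 5  [load 7/19]
  2 → bin 5  [load 9/19]
5 bins opened.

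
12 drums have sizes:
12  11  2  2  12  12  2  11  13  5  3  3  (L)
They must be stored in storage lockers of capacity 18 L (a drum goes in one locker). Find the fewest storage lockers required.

6

Total = 13 + 12 + 12 + 12 + 11 + 11 + 5 + 3 + 3 + 2 + 2 + 2 = 88 L.
Lower bound: ⌈88/18⌉ = 5 storage lockers.
Also, 6 drums each exceed 9 L, and no two of those can share a locker, so at least 6 storage lockers are needed.
A packing using 6 storage lockers:
  locker 1: 13 + 5 = 18
  locker 2: 12 + 3 + 3 = 18
  locker 3: 12 + 2 + 2 + 2 = 18
  locker 4: 12 = 12
  locker 5: 11 = 11
  locker 6: 11 = 11
This matches the lower bound, so 6 is optimal.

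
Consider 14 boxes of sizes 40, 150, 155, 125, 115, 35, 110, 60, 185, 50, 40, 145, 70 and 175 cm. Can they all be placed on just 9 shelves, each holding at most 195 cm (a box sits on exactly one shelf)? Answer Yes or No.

Yes

A valid assignment using 8 shelves:
  shelf 1: 185 = 185
  shelf 2: 175 = 175
  shelf 3: 155 + 40 = 195
  shelf 4: 150 + 40 = 190
  shelf 5: 145 + 50 = 195
  shelf 6: 125 + 70 = 195
  shelf 7: 115 + 60 = 175
  shelf 8: 110 + 35 = 145
That uses only 8 ≤ 9, so 9 shelves are enough.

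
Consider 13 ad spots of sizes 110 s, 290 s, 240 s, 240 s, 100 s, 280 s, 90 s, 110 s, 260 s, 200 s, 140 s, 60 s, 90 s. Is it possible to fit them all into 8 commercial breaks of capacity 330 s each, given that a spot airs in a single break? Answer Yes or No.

Yes

A valid assignment using 8 commercial breaks:
  break 1: 290 = 290
  break 2: 280 = 280
  break 3: 260 + 60 = 320
  break 4: 240 + 90 = 330
  break 5: 240 + 90 = 330
  break 6: 200 + 110 = 310
  break 7: 140 + 110 = 250
  break 8: 100 = 100
Every load is within 330 s, so 8 commercial breaks suffice.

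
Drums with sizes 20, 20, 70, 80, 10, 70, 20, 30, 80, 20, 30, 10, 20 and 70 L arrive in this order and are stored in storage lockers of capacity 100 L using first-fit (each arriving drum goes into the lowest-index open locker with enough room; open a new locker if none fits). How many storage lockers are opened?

  20 → locker 1 (new)  [load 20/100]
  20 → locker 1  [load 40/100]
  70 → locker 2 (new)  [load 70/100]
  80 → locker 3 (new)  [load 80/100]
  10 → locker 1  [load 50/100]
  70 → locker 4 (new)  [load 70/100]
  20 → locker 1  [load 70/100]
  30 → locker 1  [load 100/100]
  80 → locker 5 (new)  [load 80/100]
  20 → locker 2  [load 90/100]
  30 → locker 4  [load 100/100]
  10 → locker 2  [load 100/100]
  20 → locker 3  [load 100/100]
  70 → locker 6 (new)  [load 70/100]
6 storage lockers opened.

6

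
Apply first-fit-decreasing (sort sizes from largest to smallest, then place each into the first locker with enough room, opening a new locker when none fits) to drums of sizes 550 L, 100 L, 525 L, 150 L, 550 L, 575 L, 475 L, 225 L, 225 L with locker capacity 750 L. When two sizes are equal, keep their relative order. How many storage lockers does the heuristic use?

5

Sorted descending: 575, 550, 550, 525, 475, 225, 225, 150, 100.
  575 → locker 1 (new)  [load 575/750]
  550 → locker 2 (new)  [load 550/750]
  550 → locker 3 (new)  [load 550/750]
  525 → locker 4 (new)  [load 525/750]
  475 → locker 5 (new)  [load 475/750]
  225 → locker 4  [load 750/750]
  225 → locker 5  [load 700/750]
  150 → locker 1  [load 725/750]
  100 → locker 2  [load 650/750]
5 storage lockers opened.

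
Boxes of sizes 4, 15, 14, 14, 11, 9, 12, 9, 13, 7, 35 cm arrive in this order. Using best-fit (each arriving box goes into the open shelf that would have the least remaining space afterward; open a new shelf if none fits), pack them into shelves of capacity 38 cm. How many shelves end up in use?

  4 → shelf 1 (new)  [load 4/38]
  15 → shelf 1  [load 19/38]
  14 → shelf 1  [load 33/38]
  14 → shelf 2 (new)  [load 14/38]
  11 → shelf 2  [load 25/38]
  9 → shelf 2  [load 34/38]
  12 → shelf 3 (new)  [load 12/38]
  9 → shelf 3  [load 21/38]
  13 → shelf 3  [load 34/38]
  7 → shelf 4 (new)  [load 7/38]
  35 → shelf 5 (new)  [load 35/38]
5 shelves opened.

5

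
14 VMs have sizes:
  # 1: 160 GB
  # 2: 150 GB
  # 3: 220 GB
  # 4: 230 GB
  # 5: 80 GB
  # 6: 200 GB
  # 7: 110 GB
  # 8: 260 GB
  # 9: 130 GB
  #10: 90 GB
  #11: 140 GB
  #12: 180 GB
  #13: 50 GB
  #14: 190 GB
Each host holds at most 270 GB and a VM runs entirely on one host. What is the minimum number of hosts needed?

9

Total = 260 + 230 + 220 + 200 + 190 + 180 + 160 + 150 + 140 + 130 + 110 + 90 + 80 + 50 = 2190 GB.
Lower bound: ⌈2190/270⌉ = 9 hosts.
A packing using 9 hosts:
  host 1: 260 = 260
  host 2: 230 = 230
  host 3: 220 + 50 = 270
  host 4: 200 = 200
  host 5: 190 + 80 = 270
  host 6: 180 + 90 = 270
  host 7: 160 + 110 = 270
  host 8: 150 = 150
  host 9: 140 + 130 = 270
This matches the lower bound, so 9 is optimal.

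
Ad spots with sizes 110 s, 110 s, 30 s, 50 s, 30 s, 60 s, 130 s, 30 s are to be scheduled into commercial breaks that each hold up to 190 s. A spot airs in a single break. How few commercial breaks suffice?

Total = 130 + 110 + 110 + 60 + 50 + 30 + 30 + 30 = 550 s.
Lower bound: ⌈550/190⌉ = 3 commercial breaks.
A packing using 3 commercial breaks:
  break 1: 130 + 60 = 190
  break 2: 110 + 50 + 30 = 190
  break 3: 110 + 30 + 30 = 170
This matches the lower bound, so 3 is optimal.

3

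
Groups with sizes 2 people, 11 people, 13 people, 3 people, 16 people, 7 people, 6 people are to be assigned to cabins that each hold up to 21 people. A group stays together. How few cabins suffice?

Total = 16 + 13 + 11 + 7 + 6 + 3 + 2 = 58 people.
Lower bound: ⌈58/21⌉ = 3 cabins.
A packing using 3 cabins:
  cabin 1: 16 + 3 + 2 = 21
  cabin 2: 13 + 7 = 20
  cabin 3: 11 + 6 = 17
This matches the lower bound, so 3 is optimal.

3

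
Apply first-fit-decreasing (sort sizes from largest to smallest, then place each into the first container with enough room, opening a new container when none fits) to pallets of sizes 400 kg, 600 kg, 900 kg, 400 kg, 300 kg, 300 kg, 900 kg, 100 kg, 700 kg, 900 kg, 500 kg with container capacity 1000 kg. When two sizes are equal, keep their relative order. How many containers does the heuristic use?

7

Sorted descending: 900, 900, 900, 700, 600, 500, 400, 400, 300, 300, 100.
  900 → container 1 (new)  [load 900/1000]
  900 → container 2 (new)  [load 900/1000]
  900 → container 3 (new)  [load 900/1000]
  700 → container 4 (new)  [load 700/1000]
  600 → container 5 (new)  [load 600/1000]
  500 → container 6 (new)  [load 500/1000]
  400 → container 5  [load 1000/1000]
  400 → container 6  [load 900/1000]
  300 → container 4  [load 1000/1000]
  300 → container 7 (new)  [load 300/1000]
  100 → container 1  [load 1000/1000]
7 containers opened.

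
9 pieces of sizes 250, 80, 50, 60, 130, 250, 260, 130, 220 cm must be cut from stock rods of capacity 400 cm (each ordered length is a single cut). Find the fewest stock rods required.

Total = 260 + 250 + 250 + 220 + 130 + 130 + 80 + 60 + 50 = 1430 cm.
Lower bound: ⌈1430/400⌉ = 4 stock rods.
A packing using 4 stock rods:
  stock rod 1: 260 + 130 = 390
  stock rod 2: 250 + 130 = 380
  stock rod 3: 250 + 80 + 60 = 390
  stock rod 4: 220 + 50 = 270
This matches the lower bound, so 4 is optimal.

4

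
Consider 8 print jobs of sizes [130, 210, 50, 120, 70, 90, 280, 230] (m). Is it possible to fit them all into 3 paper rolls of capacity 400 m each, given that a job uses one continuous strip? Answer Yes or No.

Yes

A valid assignment using 3 paper rolls:
  roll 1: 280 + 120 = 400
  roll 2: 230 + 90 + 70 = 390
  roll 3: 210 + 130 + 50 = 390
Every load is within 400 m, so 3 paper rolls suffice.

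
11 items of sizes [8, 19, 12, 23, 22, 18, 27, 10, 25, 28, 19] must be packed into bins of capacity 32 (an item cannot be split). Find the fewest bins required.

Total = 28 + 27 + 25 + 23 + 22 + 19 + 19 + 18 + 12 + 10 + 8 = 211.
Lower bound: ⌈211/32⌉ = 7 bins.
Also, 8 items each exceed 16, and no two of those can share a bin, so at least 8 bins are needed.
A packing using 8 bins:
  bin 1: 28 = 28
  bin 2: 27 = 27
  bin 3: 25 = 25
  bin 4: 23 + 8 = 31
  bin 5: 22 + 10 = 32
  bin 6: 19 + 12 = 31
  bin 7: 19 = 19
  bin 8: 18 = 18
This matches the lower bound, so 8 is optimal.

8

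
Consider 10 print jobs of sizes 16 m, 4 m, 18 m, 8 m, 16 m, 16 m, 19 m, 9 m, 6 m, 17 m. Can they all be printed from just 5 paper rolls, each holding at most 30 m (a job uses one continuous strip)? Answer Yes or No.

Total = 129 m; ⌈129/30⌉ = 5.
6 print jobs each exceed half the capacity and cannot share a roll, forcing at least 6 paper rolls.
At least 6 paper rolls are required, but only 5 are allowed.

No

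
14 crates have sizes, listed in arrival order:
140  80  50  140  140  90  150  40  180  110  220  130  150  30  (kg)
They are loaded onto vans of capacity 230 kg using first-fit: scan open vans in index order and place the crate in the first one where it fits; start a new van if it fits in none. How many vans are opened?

9

  140 → van 1 (new)  [load 140/230]
  80 → van 1  [load 220/230]
  50 → van 2 (new)  [load 50/230]
  140 → van 2  [load 190/230]
  140 → van 3 (new)  [load 140/230]
  90 → van 3  [load 230/230]
  150 → van 4 (new)  [load 150/230]
  40 → van 2  [load 230/230]
  180 → van 5 (new)  [load 180/230]
  110 → van 6 (new)  [load 110/230]
  220 → van 7 (new)  [load 220/230]
  130 → van 8 (new)  [load 130/230]
  150 → van 9 (new)  [load 150/230]
  30 → van 4  [load 180/230]
9 vans opened.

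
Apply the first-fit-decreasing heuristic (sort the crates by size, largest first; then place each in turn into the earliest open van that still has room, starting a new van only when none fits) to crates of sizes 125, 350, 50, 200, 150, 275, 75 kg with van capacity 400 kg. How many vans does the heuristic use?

Sorted descending: 350, 275, 200, 150, 125, 75, 50.
  350 → van 1 (new)  [load 350/400]
  275 → van 2 (new)  [load 275/400]
  200 → van 3 (new)  [load 200/400]
  150 → van 3  [load 350/400]
  125 → van 2  [load 400/400]
  75 → van 4 (new)  [load 75/400]
  50 → van 1  [load 400/400]
4 vans opened.

4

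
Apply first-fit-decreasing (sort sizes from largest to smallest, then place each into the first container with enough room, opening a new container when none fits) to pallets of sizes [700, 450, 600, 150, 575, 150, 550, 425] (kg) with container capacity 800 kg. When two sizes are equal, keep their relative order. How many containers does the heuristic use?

Sorted descending: 700, 600, 575, 550, 450, 425, 150, 150.
  700 → container 1 (new)  [load 700/800]
  600 → container 2 (new)  [load 600/800]
  575 → container 3 (new)  [load 575/800]
  550 → container 4 (new)  [load 550/800]
  450 → container 5 (new)  [load 450/800]
  425 → container 6 (new)  [load 425/800]
  150 → container 2  [load 750/800]
  150 → container 3  [load 725/800]
6 containers opened.

6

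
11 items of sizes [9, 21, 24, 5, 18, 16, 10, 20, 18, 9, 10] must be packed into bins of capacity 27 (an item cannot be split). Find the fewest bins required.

Total = 24 + 21 + 20 + 18 + 18 + 16 + 10 + 10 + 9 + 9 + 5 = 160.
Lower bound: ⌈160/27⌉ = 6 bins.
A packing using 7 bins:
  bin 1: 24 = 24
  bin 2: 21 + 5 = 26
  bin 3: 20 = 20
  bin 4: 18 + 9 = 27
  bin 5: 18 + 9 = 27
  bin 6: 16 + 10 = 26
  bin 7: 10 = 10
No arrangement into 6 bins stays within capacity, so 7 is optimal.

7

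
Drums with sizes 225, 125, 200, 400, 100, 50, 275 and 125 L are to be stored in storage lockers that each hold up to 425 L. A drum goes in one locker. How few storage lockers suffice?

4

Total = 400 + 275 + 225 + 200 + 125 + 125 + 100 + 50 = 1500 L.
Lower bound: ⌈1500/425⌉ = 4 storage lockers.
A packing using 4 storage lockers:
  locker 1: 400 = 400
  locker 2: 275 + 125 = 400
  locker 3: 225 + 200 = 425
  locker 4: 125 + 100 + 50 = 275
This matches the lower bound, so 4 is optimal.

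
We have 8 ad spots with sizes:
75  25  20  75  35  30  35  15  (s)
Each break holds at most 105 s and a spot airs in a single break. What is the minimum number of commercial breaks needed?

3

Total = 75 + 75 + 35 + 35 + 30 + 25 + 20 + 15 = 310 s.
Lower bound: ⌈310/105⌉ = 3 commercial breaks.
A packing using 3 commercial breaks:
  break 1: 75 + 30 = 105
  break 2: 75 + 25 = 100
  break 3: 35 + 35 + 20 + 15 = 105
This matches the lower bound, so 3 is optimal.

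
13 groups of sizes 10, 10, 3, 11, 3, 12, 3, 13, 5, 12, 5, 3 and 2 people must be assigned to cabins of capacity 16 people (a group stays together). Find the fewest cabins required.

6

Total = 13 + 12 + 12 + 11 + 10 + 10 + 5 + 5 + 3 + 3 + 3 + 3 + 2 = 92 people.
Lower bound: ⌈92/16⌉ = 6 cabins.
A packing using 6 cabins:
  cabin 1: 13 + 3 = 16
  cabin 2: 12 + 3 = 15
  cabin 3: 12 + 3 = 15
  cabin 4: 11 + 5 = 16
  cabin 5: 10 + 5 = 15
  cabin 6: 10 + 3 + 2 = 15
This matches the lower bound, so 6 is optimal.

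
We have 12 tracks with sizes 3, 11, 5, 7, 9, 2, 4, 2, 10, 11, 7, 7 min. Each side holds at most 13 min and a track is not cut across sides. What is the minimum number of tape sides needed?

Total = 11 + 11 + 10 + 9 + 7 + 7 + 7 + 5 + 4 + 3 + 2 + 2 = 78 min.
Lower bound: ⌈78/13⌉ = 6 tape sides.
Also, 7 tracks each exceed 13/2 min, and no two of those can share a side, so at least 7 tape sides are needed.
A packing using 7 tape sides:
  side 1: 11 + 2 = 13
  side 2: 11 + 2 = 13
  side 3: 10 + 3 = 13
  side 4: 9 + 4 = 13
  side 5: 7 + 5 = 12
  side 6: 7 = 7
  side 7: 7 = 7
This matches the lower bound, so 7 is optimal.

7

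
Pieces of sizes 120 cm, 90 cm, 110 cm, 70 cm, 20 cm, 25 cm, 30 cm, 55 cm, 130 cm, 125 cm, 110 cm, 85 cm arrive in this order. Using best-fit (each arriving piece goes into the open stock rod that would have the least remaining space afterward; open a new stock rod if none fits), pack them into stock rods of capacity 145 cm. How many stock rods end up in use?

8

  120 → stock rod 1 (new)  [load 120/145]
  90 → stock rod 2 (new)  [load 90/145]
  110 → stock rod 3 (new)  [load 110/145]
  70 → stock rod 4 (new)  [load 70/145]
  20 → stock rod 1  [load 140/145]
  25 → stock rod 3  [load 135/145]
  30 → stock rod 2  [load 120/145]
  55 → stock rod 4  [load 125/145]
  130 → stock rod 5 (new)  [load 130/145]
  125 → stock rod 6 (new)  [load 125/145]
  110 → stock rod 7 (new)  [load 110/145]
  85 → stock rod 8 (new)  [load 85/145]
8 stock rods opened.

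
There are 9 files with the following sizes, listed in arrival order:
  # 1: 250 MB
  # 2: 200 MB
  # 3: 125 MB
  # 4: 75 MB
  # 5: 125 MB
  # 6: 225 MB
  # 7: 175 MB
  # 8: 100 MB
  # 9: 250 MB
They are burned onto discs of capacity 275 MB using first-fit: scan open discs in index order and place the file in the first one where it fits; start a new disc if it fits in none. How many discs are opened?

  250 → disc 1 (new)  [load 250/275]
  200 → disc 2 (new)  [load 200/275]
  125 → disc 3 (new)  [load 125/275]
  75 → disc 2  [load 275/275]
  125 → disc 3  [load 250/275]
  225 → disc 4 (new)  [load 225/275]
  175 → disc 5 (new)  [load 175/275]
  100 → disc 5  [load 275/275]
  250 → disc 6 (new)  [load 250/275]
6 discs opened.

6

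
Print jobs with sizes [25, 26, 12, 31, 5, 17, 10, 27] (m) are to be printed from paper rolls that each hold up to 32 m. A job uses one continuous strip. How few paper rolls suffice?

Total = 31 + 27 + 26 + 25 + 17 + 12 + 10 + 5 = 153 m.
Lower bound: ⌈153/32⌉ = 5 paper rolls.
A packing using 6 paper rolls:
  roll 1: 31 = 31
  roll 2: 27 + 5 = 32
  roll 3: 26 = 26
  roll 4: 25 = 25
  roll 5: 17 + 12 = 29
  roll 6: 10 = 10
No arrangement into 5 paper rolls stays within capacity, so 6 is optimal.

6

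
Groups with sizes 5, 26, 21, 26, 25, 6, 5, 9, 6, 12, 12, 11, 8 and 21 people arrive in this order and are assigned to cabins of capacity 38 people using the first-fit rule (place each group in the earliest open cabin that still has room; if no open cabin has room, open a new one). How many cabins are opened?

  5 → cabin 1 (new)  [load 5/38]
  26 → cabin 1  [load 31/38]
  21 → cabin 2 (new)  [load 21/38]
  26 → cabin 3 (new)  [load 26/38]
  25 → cabin 4 (new)  [load 25/38]
  6 → cabin 1  [load 37/38]
  5 → cabin 2  [load 26/38]
  9 → cabin 2  [load 35/38]
  6 → cabin 3  [load 32/38]
  12 → cabin 4  [load 37/38]
  12 → cabin 5 (new)  [load 12/38]
  11 → cabin 5  [load 23/38]
  8 → cabin 5  [load 31/38]
  21 → cabin 6 (new)  [load 21/38]
6 cabins opened.

6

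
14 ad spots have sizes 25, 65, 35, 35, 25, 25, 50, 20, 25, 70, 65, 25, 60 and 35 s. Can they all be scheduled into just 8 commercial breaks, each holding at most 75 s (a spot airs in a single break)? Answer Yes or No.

No

Total = 560 s; ⌈560/75⌉ = 8.
The bound of 8 does not rule out 8, but exhaustive search shows no assignment into 8 commercial breaks of capacity 75 s exists — the minimum is 9.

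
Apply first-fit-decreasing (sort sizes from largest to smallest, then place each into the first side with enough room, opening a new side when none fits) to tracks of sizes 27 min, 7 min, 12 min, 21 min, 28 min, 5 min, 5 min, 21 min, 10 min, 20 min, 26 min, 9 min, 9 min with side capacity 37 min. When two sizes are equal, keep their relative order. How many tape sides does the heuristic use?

6

Sorted descending: 28, 27, 26, 21, 21, 20, 12, 10, 9, 9, 7, 5, 5.
  28 → side 1 (new)  [load 28/37]
  27 → side 2 (new)  [load 27/37]
  26 → side 3 (new)  [load 26/37]
  21 → side 4 (new)  [load 21/37]
  21 → side 5 (new)  [load 21/37]
  20 → side 6 (new)  [load 20/37]
  12 → side 4  [load 33/37]
  10 → side 2  [load 37/37]
  9 → side 1  [load 37/37]
  9 → side 3  [load 35/37]
  7 → side 5  [load 28/37]
  5 → side 5  [load 33/37]
  5 → side 6  [load 25/37]
6 tape sides opened.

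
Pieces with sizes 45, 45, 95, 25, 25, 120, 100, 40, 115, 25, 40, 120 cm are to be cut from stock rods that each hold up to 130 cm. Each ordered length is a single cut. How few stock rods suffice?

7

Total = 120 + 120 + 115 + 100 + 95 + 45 + 45 + 40 + 40 + 25 + 25 + 25 = 795 cm.
Lower bound: ⌈795/130⌉ = 7 stock rods.
A packing using 7 stock rods:
  stock rod 1: 120 = 120
  stock rod 2: 120 = 120
  stock rod 3: 115 = 115
  stock rod 4: 100 + 25 = 125
  stock rod 5: 95 + 25 = 120
  stock rod 6: 45 + 45 + 40 = 130
  stock rod 7: 40 + 25 = 65
This matches the lower bound, so 7 is optimal.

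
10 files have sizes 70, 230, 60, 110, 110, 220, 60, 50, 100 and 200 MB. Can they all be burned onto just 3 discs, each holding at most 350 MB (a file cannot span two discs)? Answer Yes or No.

Total = 1210 MB; ⌈1210/350⌉ = 4.
At least 4 discs are required, but only 3 are allowed.

No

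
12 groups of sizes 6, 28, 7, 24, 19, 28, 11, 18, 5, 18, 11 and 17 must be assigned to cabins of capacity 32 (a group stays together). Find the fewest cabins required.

Total = 28 + 28 + 24 + 19 + 18 + 18 + 17 + 11 + 11 + 7 + 6 + 5 = 192.
Lower bound: ⌈192/32⌉ = 6 cabins.
Also, 7 groups each exceed 16, and no two of those can share a cabin, so at least 7 cabins are needed.
A packing using 7 cabins:
  cabin 1: 28 = 28
  cabin 2: 28 = 28
  cabin 3: 24 + 7 = 31
  cabin 4: 19 + 11 = 30
  cabin 5: 18 + 11 = 29
  cabin 6: 18 + 6 + 5 = 29
  cabin 7: 17 = 17
This matches the lower bound, so 7 is optimal.

7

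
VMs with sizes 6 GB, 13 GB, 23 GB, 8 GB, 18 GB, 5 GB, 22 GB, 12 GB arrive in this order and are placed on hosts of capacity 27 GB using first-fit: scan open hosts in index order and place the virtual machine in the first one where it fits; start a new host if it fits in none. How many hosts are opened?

5

  6 → host 1 (new)  [load 6/27]
  13 → host 1  [load 19/27]
  23 → host 2 (new)  [load 23/27]
  8 → host 1  [load 27/27]
  18 → host 3 (new)  [load 18/27]
  5 → host 3  [load 23/27]
  22 → host 4 (new)  [load 22/27]
  12 → host 5 (new)  [load 12/27]
5 hosts opened.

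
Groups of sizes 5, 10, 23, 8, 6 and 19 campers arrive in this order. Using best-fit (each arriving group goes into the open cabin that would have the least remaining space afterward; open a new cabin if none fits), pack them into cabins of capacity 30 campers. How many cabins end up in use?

3

  5 → cabin 1 (new)  [load 5/30]
  10 → cabin 1  [load 15/30]
  23 → cabin 2 (new)  [load 23/30]
  8 → cabin 1  [load 23/30]
  6 → cabin 1  [load 29/30]
  19 → cabin 3 (new)  [load 19/30]
3 cabins opened.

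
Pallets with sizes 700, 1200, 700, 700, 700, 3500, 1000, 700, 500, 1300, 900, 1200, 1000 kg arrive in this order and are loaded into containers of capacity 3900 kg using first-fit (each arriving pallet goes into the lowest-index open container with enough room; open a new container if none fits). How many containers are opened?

  700 → container 1 (new)  [load 700/3900]
  1200 → container 1  [load 1900/3900]
  700 → container 1  [load 2600/3900]
  700 → container 1  [load 3300/3900]
  700 → container 2 (new)  [load 700/3900]
  3500 → container 3 (new)  [load 3500/3900]
  1000 → container 2  [load 1700/3900]
  700 → container 2  [load 2400/3900]
  500 → container 1  [load 3800/3900]
  1300 → container 2  [load 3700/3900]
  900 → container 4 (new)  [load 900/3900]
  1200 → container 4  [load 2100/3900]
  1000 → container 4  [load 3100/3900]
4 containers opened.

4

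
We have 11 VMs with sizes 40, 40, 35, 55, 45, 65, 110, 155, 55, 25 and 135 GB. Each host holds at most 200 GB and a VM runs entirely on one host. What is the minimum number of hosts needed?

4

Total = 155 + 135 + 110 + 65 + 55 + 55 + 45 + 40 + 40 + 35 + 25 = 760 GB.
Lower bound: ⌈760/200⌉ = 4 hosts.
A packing using 4 hosts:
  host 1: 155 + 45 = 200
  host 2: 135 + 65 = 200
  host 3: 110 + 55 + 35 = 200
  host 4: 55 + 40 + 40 + 25 = 160
This matches the lower bound, so 4 is optimal.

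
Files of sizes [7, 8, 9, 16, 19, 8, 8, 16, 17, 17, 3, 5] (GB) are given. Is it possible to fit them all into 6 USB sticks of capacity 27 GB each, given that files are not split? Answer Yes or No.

Yes

A valid assignment using 6 USB sticks:
  USB stick 1: 19 + 8 = 27
  USB stick 2: 17 + 9 = 26
  USB stick 3: 17 + 8 = 25
  USB stick 4: 16 + 8 + 3 = 27
  USB stick 5: 16 + 7 = 23
  USB stick 6: 5 = 5
Every load is within 27 GB, so 6 USB sticks suffice.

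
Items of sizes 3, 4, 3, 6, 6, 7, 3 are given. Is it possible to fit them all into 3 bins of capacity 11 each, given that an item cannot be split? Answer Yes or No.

Total = 32; ⌈32/11⌉ = 3.
The bound of 3 does not rule out 3, but exhaustive search shows no assignment into 3 bins of capacity 11 exists — the minimum is 4.

No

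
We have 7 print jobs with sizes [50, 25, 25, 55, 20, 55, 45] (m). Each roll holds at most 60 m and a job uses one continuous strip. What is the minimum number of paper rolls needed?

6

Total = 55 + 55 + 50 + 45 + 25 + 25 + 20 = 275 m.
Lower bound: ⌈275/60⌉ = 5 paper rolls.
A packing using 6 paper rolls:
  roll 1: 55 = 55
  roll 2: 55 = 55
  roll 3: 50 = 50
  roll 4: 45 = 45
  roll 5: 25 + 25 = 50
  roll 6: 20 = 20
No arrangement into 5 paper rolls stays within capacity, so 6 is optimal.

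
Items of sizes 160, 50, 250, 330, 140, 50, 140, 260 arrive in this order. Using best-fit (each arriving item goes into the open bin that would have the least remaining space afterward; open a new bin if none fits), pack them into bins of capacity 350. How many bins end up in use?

  160 → bin 1 (new)  [load 160/350]
  50 → bin 1  [load 210/350]
  250 → bin 2 (new)  [load 250/350]
  330 → bin 3 (new)  [load 330/350]
  140 → bin 1  [load 350/350]
  50 → bin 2  [load 300/350]
  140 → bin 4 (new)  [load 140/350]
  260 → bin 5 (new)  [load 260/350]
5 bins opened.

5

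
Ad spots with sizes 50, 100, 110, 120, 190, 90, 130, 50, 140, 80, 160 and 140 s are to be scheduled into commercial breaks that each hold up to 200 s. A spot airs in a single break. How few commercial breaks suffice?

8

Total = 190 + 160 + 140 + 140 + 130 + 120 + 110 + 100 + 90 + 80 + 50 + 50 = 1360 s.
Lower bound: ⌈1360/200⌉ = 7 commercial breaks.
A packing using 8 commercial breaks:
  break 1: 190 = 190
  break 2: 160 = 160
  break 3: 140 + 50 = 190
  break 4: 140 + 50 = 190
  break 5: 130 = 130
  break 6: 120 + 80 = 200
  break 7: 110 + 90 = 200
  break 8: 100 = 100
No arrangement into 7 commercial breaks stays within capacity, so 8 is optimal.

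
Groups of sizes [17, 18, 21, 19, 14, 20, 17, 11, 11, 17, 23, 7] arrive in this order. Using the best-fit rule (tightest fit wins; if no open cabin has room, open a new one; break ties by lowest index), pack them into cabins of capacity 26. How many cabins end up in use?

  17 → cabin 1 (new)  [load 17/26]
  18 → cabin 2 (new)  [load 18/26]
  21 → cabin 3 (new)  [load 21/26]
  19 → cabin 4 (new)  [load 19/26]
  14 → cabin 5 (new)  [load 14/26]
  20 → cabin 6 (new)  [load 20/26]
  17 → cabin 7 (new)  [load 17/26]
  11 → cabin 5  [load 25/26]
  11 → cabin 8 (new)  [load 11/26]
  17 → cabin 9 (new)  [load 17/26]
  23 → cabin 10 (new)  [load 23/26]
  7 → cabin 4  [load 26/26]
10 cabins opened.

10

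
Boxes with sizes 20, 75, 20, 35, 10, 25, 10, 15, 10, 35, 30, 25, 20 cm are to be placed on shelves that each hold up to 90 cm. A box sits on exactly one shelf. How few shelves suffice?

4

Total = 75 + 35 + 35 + 30 + 25 + 25 + 20 + 20 + 20 + 15 + 10 + 10 + 10 = 330 cm.
Lower bound: ⌈330/90⌉ = 4 shelves.
A packing using 4 shelves:
  shelf 1: 75 + 15 = 90
  shelf 2: 35 + 35 + 20 = 90
  shelf 3: 30 + 25 + 25 + 10 = 90
  shelf 4: 20 + 20 + 10 + 10 = 60
This matches the lower bound, so 4 is optimal.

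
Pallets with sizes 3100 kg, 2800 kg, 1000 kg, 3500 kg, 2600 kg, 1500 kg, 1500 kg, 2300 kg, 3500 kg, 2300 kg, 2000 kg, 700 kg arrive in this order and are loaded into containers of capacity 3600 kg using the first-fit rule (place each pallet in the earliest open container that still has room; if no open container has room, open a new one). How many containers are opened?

  3100 → container 1 (new)  [load 3100/3600]
  2800 → container 2 (new)  [load 2800/3600]
  1000 → container 3 (new)  [load 1000/3600]
  3500 → container 4 (new)  [load 3500/3600]
  2600 → container 3  [load 3600/3600]
  1500 → container 5 (new)  [load 1500/3600]
  1500 → container 5  [load 3000/3600]
  2300 → container 6 (new)  [load 2300/3600]
  3500 → container 7 (new)  [load 3500/3600]
  2300 → container 8 (new)  [load 2300/3600]
  2000 → container 9 (new)  [load 2000/3600]
  700 → container 2  [load 3500/3600]
9 containers opened.

9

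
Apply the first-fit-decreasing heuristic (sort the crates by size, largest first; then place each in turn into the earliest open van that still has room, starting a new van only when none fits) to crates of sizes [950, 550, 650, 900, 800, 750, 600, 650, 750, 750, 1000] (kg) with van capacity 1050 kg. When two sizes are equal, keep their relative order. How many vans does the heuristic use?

11

Sorted descending: 1000, 950, 900, 800, 750, 750, 750, 650, 650, 600, 550.
  1000 → van 1 (new)  [load 1000/1050]
  950 → van 2 (new)  [load 950/1050]
  900 → van 3 (new)  [load 900/1050]
  800 → van 4 (new)  [load 800/1050]
  750 → van 5 (new)  [load 750/1050]
  750 → van 6 (new)  [load 750/1050]
  750 → van 7 (new)  [load 750/1050]
  650 → van 8 (new)  [load 650/1050]
  650 → van 9 (new)  [load 650/1050]
  600 → van 10 (new)  [load 600/1050]
  550 → van 11 (new)  [load 550/1050]
11 vans opened.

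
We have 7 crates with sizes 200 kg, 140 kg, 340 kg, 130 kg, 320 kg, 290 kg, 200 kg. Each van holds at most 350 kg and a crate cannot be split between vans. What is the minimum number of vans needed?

5

Total = 340 + 320 + 290 + 200 + 200 + 140 + 130 = 1620 kg.
Lower bound: ⌈1620/350⌉ = 5 vans.
A packing using 5 vans:
  van 1: 340 = 340
  van 2: 320 = 320
  van 3: 290 = 290
  van 4: 200 + 140 = 340
  van 5: 200 + 130 = 330
This matches the lower bound, so 5 is optimal.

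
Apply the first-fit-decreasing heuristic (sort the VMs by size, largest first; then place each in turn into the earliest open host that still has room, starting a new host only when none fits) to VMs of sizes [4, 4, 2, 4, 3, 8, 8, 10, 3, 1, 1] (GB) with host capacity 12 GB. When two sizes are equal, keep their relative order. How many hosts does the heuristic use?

4

Sorted descending: 10, 8, 8, 4, 4, 4, 3, 3, 2, 1, 1.
  10 → host 1 (new)  [load 10/12]
  8 → host 2 (new)  [load 8/12]
  8 → host 3 (new)  [load 8/12]
  4 → host 2  [load 12/12]
  4 → host 3  [load 12/12]
  4 → host 4 (new)  [load 4/12]
  3 → host 4  [load 7/12]
  3 → host 4  [load 10/12]
  2 → host 1  [load 12/12]
  1 → host 4  [load 11/12]
  1 → host 4  [load 12/12]
4 hosts opened.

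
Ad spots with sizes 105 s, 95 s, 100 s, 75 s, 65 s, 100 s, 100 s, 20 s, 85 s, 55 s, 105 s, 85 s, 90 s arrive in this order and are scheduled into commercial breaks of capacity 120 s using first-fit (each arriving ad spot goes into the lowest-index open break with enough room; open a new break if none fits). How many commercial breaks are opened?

  105 → break 1 (new)  [load 105/120]
  95 → break 2 (new)  [load 95/120]
  100 → break 3 (new)  [load 100/120]
  75 → break 4 (new)  [load 75/120]
  65 → break 5 (new)  [load 65/120]
  100 → break 6 (new)  [load 100/120]
  100 → break 7 (new)  [load 100/120]
  20 → break 2  [load 115/120]
  85 → break 8 (new)  [load 85/120]
  55 → break 5  [load 120/120]
  105 → break 9 (new)  [load 105/120]
  85 → break 10 (new)  [load 85/120]
  90 → break 11 (new)  [load 90/120]
11 commercial breaks opened.

11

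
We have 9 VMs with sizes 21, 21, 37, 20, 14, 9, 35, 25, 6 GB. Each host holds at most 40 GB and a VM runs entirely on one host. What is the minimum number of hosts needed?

Total = 37 + 35 + 25 + 21 + 21 + 20 + 14 + 9 + 6 = 188 GB.
Lower bound: ⌈188/40⌉ = 5 hosts.
A packing using 6 hosts:
  host 1: 37 = 37
  host 2: 35 = 35
  host 3: 25 + 14 = 39
  host 4: 21 + 9 + 6 = 36
  host 5: 21 = 21
  host 6: 20 = 20
No arrangement into 5 hosts stays within capacity, so 6 is optimal.

6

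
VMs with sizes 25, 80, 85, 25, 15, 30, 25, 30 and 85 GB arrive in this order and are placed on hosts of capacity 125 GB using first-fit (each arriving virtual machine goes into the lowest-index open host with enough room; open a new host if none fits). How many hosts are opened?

4

  25 → host 1 (new)  [load 25/125]
  80 → host 1  [load 105/125]
  85 → host 2 (new)  [load 85/125]
  25 → host 2  [load 110/125]
  15 → host 1  [load 120/125]
  30 → host 3 (new)  [load 30/125]
  25 → host 3  [load 55/125]
  30 → host 3  [load 85/125]
  85 → host 4 (new)  [load 85/125]
4 hosts opened.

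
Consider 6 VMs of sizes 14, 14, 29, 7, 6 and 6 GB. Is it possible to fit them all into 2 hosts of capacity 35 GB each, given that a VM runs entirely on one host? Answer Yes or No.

Total = 76 GB; ⌈76/35⌉ = 3.
At least 3 hosts are required, but only 2 are allowed.

No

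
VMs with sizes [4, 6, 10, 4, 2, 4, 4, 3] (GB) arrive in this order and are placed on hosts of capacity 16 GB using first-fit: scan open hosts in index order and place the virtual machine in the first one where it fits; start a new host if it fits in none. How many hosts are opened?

  4 → host 1 (new)  [load 4/16]
  6 → host 1  [load 10/16]
  10 → host 2 (new)  [load 10/16]
  4 → host 1  [load 14/16]
  2 → host 1  [load 16/16]
  4 → host 2  [load 14/16]
  4 → host 3 (new)  [load 4/16]
  3 → host 3  [load 7/16]
3 hosts opened.

3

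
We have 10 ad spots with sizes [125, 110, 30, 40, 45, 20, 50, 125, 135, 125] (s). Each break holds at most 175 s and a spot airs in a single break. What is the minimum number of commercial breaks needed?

5

Total = 135 + 125 + 125 + 125 + 110 + 50 + 45 + 40 + 30 + 20 = 805 s.
Lower bound: ⌈805/175⌉ = 5 commercial breaks.
A packing using 5 commercial breaks:
  break 1: 135 + 40 = 175
  break 2: 125 + 50 = 175
  break 3: 125 + 45 = 170
  break 4: 125 + 30 + 20 = 175
  break 5: 110 = 110
This matches the lower bound, so 5 is optimal.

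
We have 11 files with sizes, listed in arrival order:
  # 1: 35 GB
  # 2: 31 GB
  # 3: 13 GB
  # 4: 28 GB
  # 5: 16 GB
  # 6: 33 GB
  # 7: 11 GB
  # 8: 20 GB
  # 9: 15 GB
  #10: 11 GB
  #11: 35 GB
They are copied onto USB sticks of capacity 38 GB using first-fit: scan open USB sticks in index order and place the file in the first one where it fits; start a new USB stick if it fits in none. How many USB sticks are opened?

8

  35 → USB stick 1 (new)  [load 35/38]
  31 → USB stick 2 (new)  [load 31/38]
  13 → USB stick 3 (new)  [load 13/38]
  28 → USB stick 4 (new)  [load 28/38]
  16 → USB stick 3  [load 29/38]
  33 → USB stick 5 (new)  [load 33/38]
  11 → USB stick 6 (new)  [load 11/38]
  20 → USB stick 6  [load 31/38]
  15 → USB stick 7 (new)  [load 15/38]
  11 → USB stick 7  [load 26/38]
  35 → USB stick 8 (new)  [load 35/38]
8 USB sticks opened.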